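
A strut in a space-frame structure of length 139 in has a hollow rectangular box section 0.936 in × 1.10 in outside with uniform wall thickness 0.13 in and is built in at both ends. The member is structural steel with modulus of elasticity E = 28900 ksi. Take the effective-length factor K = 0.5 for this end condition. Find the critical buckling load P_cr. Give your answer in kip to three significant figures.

Inner dimensions: h_i = 1.10 − 2×0.13 = 0.8400 in, b_i = 0.936 − 2×0.13 = 0.6760 in
Weak-axis I_min = (h_o·b_o³ − h_i·b_i³)/12 with b_o = 0.936, b_i = 0.6760 in (shorter outer/inner sides).
I_min = (1.10×0.936³ − 0.8400×0.6760³)/12 = 5.354×10^-2 in⁴
Effective length L_e = K·L = 0.5 × 139 = 69.50 in
P_cr = π²EI / L_e² = π² × 28900×10³ × 5.354×10^-2 / 69.50² = 3.162×10^3 lb

P_cr ≈ 3.16 kip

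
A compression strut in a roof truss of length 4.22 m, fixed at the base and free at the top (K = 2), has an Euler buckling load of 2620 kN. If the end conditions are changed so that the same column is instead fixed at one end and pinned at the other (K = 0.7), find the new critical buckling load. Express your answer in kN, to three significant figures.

P_cr ∝ 1/K², so P_cr,new = P_cr,old × (K_old/K_new)² = 2620 × (2/0.7)²
= 2620 × 8.163 = 21400 kN

P_cr ≈ 21400 kN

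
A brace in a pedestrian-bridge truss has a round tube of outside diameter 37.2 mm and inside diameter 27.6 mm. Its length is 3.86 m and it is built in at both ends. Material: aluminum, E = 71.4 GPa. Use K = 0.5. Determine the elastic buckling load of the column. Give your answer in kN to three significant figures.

P_cr ≈ 12.4 kN

d_o = 37.2 mm, d_i = 27.6 mm
I = π(d_o⁴ − d_i⁴)/64 = π(37.2⁴ − 27.60⁴)/64 = 6.552×10^4 mm⁴
I = 6.552×10^4 mm⁴ = 6.552×10^-8 m⁴
Effective length L_e = K·L = 0.5 × 3.86 = 1.930 m
P_cr = π²EI / L_e² = π² × 71.4×10⁹ × 6.552×10^-8 / 1.930² = 1.240×10^4 N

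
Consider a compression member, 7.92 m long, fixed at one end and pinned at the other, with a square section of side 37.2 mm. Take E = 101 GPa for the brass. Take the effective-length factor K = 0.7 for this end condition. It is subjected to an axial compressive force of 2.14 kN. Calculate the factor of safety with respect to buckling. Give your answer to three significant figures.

n ≈ 2.42

I = a⁴/12 = 37.2⁴/12 = 1.596×10^5 mm⁴
I = 1.596×10^5 mm⁴ = 1.596×10^-7 m⁴
Effective length L_e = K·L = 0.7 × 7.92 = 5.544 m
P_cr = π²EI / L_e² = π² × 101×10⁹ × 1.596×10^-7 / 5.544² = 5.176×10^3 N
Factor of safety n = P_cr / P = 5.1757 / 2.14 = 2.42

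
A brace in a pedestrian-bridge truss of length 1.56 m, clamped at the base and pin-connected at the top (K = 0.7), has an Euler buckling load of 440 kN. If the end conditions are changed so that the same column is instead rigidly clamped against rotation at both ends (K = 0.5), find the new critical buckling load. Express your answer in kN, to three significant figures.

P_cr ∝ 1/K², so P_cr,new = P_cr,old × (K_old/K_new)² = 440 × (0.7/0.5)²
= 440 × 1.960 = 862 kN

P_cr ≈ 862 kN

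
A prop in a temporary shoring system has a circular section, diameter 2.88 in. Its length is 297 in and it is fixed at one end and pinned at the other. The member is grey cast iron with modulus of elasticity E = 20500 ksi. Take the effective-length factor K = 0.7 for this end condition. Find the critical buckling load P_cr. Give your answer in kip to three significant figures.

I = πd⁴/64 = π×2.88⁴/64 = 3.377 in⁴
Effective length L_e = K·L = 0.7 × 297 = 207.9 in
P_cr = π²EI / L_e² = π² × 20500×10³ × 3.377 / 207.9² = 1.581×10^4 lb

P_cr ≈ 15.8 kip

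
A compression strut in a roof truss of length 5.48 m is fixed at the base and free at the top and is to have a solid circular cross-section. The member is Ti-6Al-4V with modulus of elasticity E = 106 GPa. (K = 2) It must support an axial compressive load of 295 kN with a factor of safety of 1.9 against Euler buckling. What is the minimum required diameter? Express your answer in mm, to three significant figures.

Required P_cr = n·P = 1.9 × 295 = 560.5 kN
L_e = K·L = 2 × 5.48 = 10.96 m
Required I = P_cr·L_e²/(π²E) = 5.605×10^5 × 10.96² / (π² × 1.06×10^11) = 6.436×10^-5 m⁴
I_req = 6.436×10^7 mm⁴
Solid circle: I = πd⁴/64  ⇒  d = (64I/π)^(1/4) = (64×6.436×10^7/π)^(1/4) = 190 mm

d ≈ 190 mm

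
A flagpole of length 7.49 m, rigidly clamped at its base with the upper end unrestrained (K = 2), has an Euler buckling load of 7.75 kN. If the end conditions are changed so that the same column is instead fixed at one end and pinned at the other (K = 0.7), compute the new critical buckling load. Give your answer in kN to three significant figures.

P_cr ∝ 1/K², so P_cr,new = P_cr,old × (K_old/K_new)² = 7.75 × (2/0.7)²
= 7.75 × 8.163 = 63.3 kN

P_cr ≈ 63.3 kN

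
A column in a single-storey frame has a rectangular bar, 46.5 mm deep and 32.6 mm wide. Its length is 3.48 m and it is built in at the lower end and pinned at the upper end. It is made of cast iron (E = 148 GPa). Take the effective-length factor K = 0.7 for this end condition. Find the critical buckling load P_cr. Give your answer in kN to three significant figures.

Buckling occurs about the weak axis: I_min = h·b³/12 with b = 32.6 mm (the shorter side).
I_min = 46.5×32.6³/12 = 1.343×10^5 mm⁴
I = 1.343×10^5 mm⁴ = 1.343×10^-7 m⁴
Effective length L_e = K·L = 0.7 × 3.48 = 2.436 m
P_cr = π²EI / L_e² = π² × 148×10⁹ × 1.343×10^-7 / 2.436² = 3.305×10^4 N

P_cr ≈ 33.0 kN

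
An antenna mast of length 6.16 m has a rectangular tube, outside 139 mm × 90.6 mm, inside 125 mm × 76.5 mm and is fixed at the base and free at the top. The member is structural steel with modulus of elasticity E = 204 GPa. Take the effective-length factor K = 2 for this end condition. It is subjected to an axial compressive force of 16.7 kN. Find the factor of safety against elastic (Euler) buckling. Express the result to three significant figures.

n ≈ 3.14

Weak-axis I_min = (h_o·b_o³ − h_i·b_i³)/12 with b_o = 90.6, b_i = 76.50 mm (shorter outer/inner sides).
I_min = (139×90.6³ − 125.0×76.50³)/12 = 3.951×10^6 mm⁴
I = 3.951×10^6 mm⁴ = 3.951×10^-6 m⁴
Effective length L_e = K·L = 2 × 6.16 = 12.32 m
P_cr = π²EI / L_e² = π² × 204×10⁹ × 3.951×10^-6 / 12.32² = 5.241×10^4 N
Factor of safety n = P_cr / P = 52.407 / 16.7 = 3.14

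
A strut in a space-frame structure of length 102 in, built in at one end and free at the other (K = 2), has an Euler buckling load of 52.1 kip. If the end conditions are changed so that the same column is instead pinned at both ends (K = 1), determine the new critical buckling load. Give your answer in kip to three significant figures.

P_cr ≈ 208 kip

P_cr ∝ 1/K², so P_cr,new = P_cr,old × (K_old/K_new)² = 52.1 × (2/1)²
= 52.1 × 4.000 = 208 kip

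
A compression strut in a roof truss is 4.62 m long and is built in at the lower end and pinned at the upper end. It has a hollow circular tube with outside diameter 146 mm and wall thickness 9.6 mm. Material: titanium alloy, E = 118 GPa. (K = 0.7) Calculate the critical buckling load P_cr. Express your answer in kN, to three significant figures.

P_cr ≈ 1070 kN

Inner diameter d_i = 146 − 2×9.6 = 126.8 mm
I = π(d_o⁴ − d_i⁴)/64 = π(146⁴ − 126.8⁴)/64 = 9.614×10^6 mm⁴
I = 9.614×10^6 mm⁴ = 9.614×10^-6 m⁴
Effective length L_e = K·L = 0.7 × 4.62 = 3.234 m
P_cr = π²EI / L_e² = π² × 118×10⁹ × 9.614×10^-6 / 3.234² = 1.071×10^6 N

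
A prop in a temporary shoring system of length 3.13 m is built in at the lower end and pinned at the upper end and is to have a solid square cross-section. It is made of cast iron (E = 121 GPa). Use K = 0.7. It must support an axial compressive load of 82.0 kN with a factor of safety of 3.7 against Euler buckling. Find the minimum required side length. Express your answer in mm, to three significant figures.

a ≈ 61.9 mm

Required P_cr = n·P = 3.7 × 82.0 = 303.4 kN
L_e = K·L = 0.7 × 3.13 = 2.191 m
Required I = P_cr·L_e²/(π²E) = 3.034×10^5 × 2.191² / (π² × 1.21×10^11) = 1.220×10^-6 m⁴
I_req = 1.220×10^6 mm⁴
Solid square: I = a⁴/12  ⇒  a = (12I)^(1/4) = (12×1.220×10^6)^(1/4) = 61.9 mm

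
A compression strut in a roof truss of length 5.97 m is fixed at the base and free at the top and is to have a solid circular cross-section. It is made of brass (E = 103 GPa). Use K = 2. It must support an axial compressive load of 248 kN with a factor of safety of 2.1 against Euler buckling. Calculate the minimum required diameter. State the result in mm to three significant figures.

d ≈ 196 mm

Required P_cr = n·P = 2.1 × 248 = 520.8 kN
L_e = K·L = 2 × 5.97 = 11.94 m
Required I = P_cr·L_e²/(π²E) = 5.208×10^5 × 11.94² / (π² × 1.03×10^11) = 7.304×10^-5 m⁴
I_req = 7.304×10^7 mm⁴
Solid circle: I = πd⁴/64  ⇒  d = (64I/π)^(1/4) = (64×7.304×10^7/π)^(1/4) = 196 mm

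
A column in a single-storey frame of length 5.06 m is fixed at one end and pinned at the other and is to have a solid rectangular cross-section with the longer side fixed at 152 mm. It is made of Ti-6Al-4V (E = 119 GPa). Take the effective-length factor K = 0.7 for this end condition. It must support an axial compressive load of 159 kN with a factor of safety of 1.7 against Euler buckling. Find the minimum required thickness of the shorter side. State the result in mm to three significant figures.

Required P_cr = n·P = 1.7 × 159 = 270.3 kN
L_e = K·L = 0.7 × 5.06 = 3.542 m
Required I = P_cr·L_e²/(π²E) = 2.703×10^5 × 3.542² / (π² × 1.19×10^11) = 2.887×10^-6 m⁴
I_req = 2.887×10^6 mm⁴
Rectangle, weak axis: I_min = h·b³/12 with h = 152 mm fixed  ⇒  b = (12I/h)^(1/3) = 61.1 mm

b ≈ 61.1 mm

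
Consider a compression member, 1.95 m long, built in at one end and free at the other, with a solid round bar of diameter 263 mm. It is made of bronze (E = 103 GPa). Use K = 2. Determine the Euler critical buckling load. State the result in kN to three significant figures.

I = πd⁴/64 = π×263⁴/64 = 2.349×10^8 mm⁴
I = 2.349×10^8 mm⁴ = 2.349×10^-4 m⁴
Effective length L_e = K·L = 2 × 1.95 = 3.900 m
P_cr = π²EI / L_e² = π² × 103×10⁹ × 2.349×10^-4 / 3.900² = 1.570×10^7 N

P_cr ≈ 15700 kN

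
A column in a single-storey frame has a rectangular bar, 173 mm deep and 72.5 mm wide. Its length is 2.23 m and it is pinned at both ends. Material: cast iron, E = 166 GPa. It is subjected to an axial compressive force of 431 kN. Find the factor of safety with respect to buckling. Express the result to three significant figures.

Buckling occurs about the weak axis: I_min = h·b³/12 with b = 72.5 mm (the shorter side).
I_min = 173×72.5³/12 = 5.494×10^6 mm⁴
I = 5.494×10^6 mm⁴ = 5.494×10^-6 m⁴
Effective length L_e = K·L = 1 × 2.23 = 2.230 m
P_cr = π²EI / L_e² = π² × 166×10⁹ × 5.494×10^-6 / 2.230² = 1.810×10^6 N
Factor of safety n = P_cr / P = 1810.0 / 431 = 4.20

n ≈ 4.20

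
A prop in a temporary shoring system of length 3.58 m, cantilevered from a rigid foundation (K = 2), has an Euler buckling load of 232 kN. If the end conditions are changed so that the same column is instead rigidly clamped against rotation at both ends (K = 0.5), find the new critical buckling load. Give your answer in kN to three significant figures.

P_cr ≈ 3710 kN

P_cr ∝ 1/K², so P_cr,new = P_cr,old × (K_old/K_new)² = 232 × (2/0.5)²
= 232 × 16.00 = 3710 kN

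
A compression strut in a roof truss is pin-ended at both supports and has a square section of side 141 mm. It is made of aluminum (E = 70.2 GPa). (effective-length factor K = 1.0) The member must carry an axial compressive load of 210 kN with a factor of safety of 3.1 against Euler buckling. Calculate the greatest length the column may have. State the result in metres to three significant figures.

I = a⁴/12 = 141⁴/12 = 3.294×10^7 mm⁴
I = 3.294×10^-5 m⁴
Required critical load P_cr = n·P = 3.1 × 210 = 651.0 kN = 6.510×10^5 N
From P_cr = π²EI/(K·L)²:  L = (1/K)·√(π²EI/P_cr) = (1/1)·√(π²×7.02×10^10×3.294×10^-5/6.510×10^5)
L = 5.92 m

L_max ≈ 5.92 m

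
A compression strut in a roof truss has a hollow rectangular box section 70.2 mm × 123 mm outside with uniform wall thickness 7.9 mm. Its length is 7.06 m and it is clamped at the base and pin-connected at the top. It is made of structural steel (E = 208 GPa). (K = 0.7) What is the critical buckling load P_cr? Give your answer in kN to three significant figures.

P_cr ≈ 177 kN

Inner dimensions: h_i = 123 − 2×7.9 = 107.2 mm, b_i = 70.2 − 2×7.9 = 54.40 mm
Weak-axis I_min = (h_o·b_o³ − h_i·b_i³)/12 with b_o = 70.2, b_i = 54.40 mm (shorter outer/inner sides).
I_min = (123×70.2³ − 107.2×54.40³)/12 = 2.108×10^6 mm⁴
I = 2.108×10^6 mm⁴ = 2.108×10^-6 m⁴
Effective length L_e = K·L = 0.7 × 7.06 = 4.942 m
P_cr = π²EI / L_e² = π² × 208×10⁹ × 2.108×10^-6 / 4.942² = 1.772×10^5 N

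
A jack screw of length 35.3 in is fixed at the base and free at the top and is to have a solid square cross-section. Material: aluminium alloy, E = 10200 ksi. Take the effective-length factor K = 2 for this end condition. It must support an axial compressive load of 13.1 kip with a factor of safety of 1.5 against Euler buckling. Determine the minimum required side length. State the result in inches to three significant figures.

Required P_cr = n·P = 1.5 × 13.1 = 19.65 kip
L_e = K·L = 2 × 35.3 = 70.60 in
Required I = P_cr·L_e²/(π²E) = 1.965×10^4 × 70.60² / (π² × 1.02×10^7) = 0.9729 in⁴
Solid square: I = a⁴/12  ⇒  a = (12I)^(1/4) = (12×0.9729)^(1/4) = 1.85 in

a ≈ 1.85 in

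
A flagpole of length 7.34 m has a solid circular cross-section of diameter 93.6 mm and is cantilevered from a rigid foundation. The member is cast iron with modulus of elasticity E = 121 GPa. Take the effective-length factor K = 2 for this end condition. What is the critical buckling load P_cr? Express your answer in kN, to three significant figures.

P_cr ≈ 20.9 kN

I = πd⁴/64 = π×93.6⁴/64 = 3.768×10^6 mm⁴
I = 3.768×10^6 mm⁴ = 3.768×10^-6 m⁴
Effective length L_e = K·L = 2 × 7.34 = 14.68 m
P_cr = π²EI / L_e² = π² × 121×10⁹ × 3.768×10^-6 / 14.68² = 2.088×10^4 N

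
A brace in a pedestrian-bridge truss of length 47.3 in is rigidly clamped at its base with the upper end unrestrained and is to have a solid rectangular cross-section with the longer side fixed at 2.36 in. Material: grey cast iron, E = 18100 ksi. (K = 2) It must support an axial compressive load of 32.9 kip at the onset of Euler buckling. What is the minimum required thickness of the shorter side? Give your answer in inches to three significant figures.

L_e = K·L = 2 × 47.3 = 94.60 in
Required I = P_cr·L_e²/(π²E) = 3.290×10^4 × 94.60² / (π² × 1.81×10^7) = 1.648 in⁴
Rectangle, weak axis: I_min = h·b³/12 with h = 2.36 in fixed  ⇒  b = (12I/h)^(1/3) = 2.03 in

b ≈ 2.03 in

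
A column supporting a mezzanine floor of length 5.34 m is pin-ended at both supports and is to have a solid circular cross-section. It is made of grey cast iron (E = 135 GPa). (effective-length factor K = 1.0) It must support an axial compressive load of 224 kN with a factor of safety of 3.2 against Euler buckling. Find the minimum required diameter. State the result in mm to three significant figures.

d ≈ 133 mm

Required P_cr = n·P = 3.2 × 224 = 716.8 kN
L_e = K·L = 1 × 5.34 = 5.340 m
Required I = P_cr·L_e²/(π²E) = 7.168×10^5 × 5.340² / (π² × 1.35×10^11) = 1.534×10^-5 m⁴
I_req = 1.534×10^7 mm⁴
Solid circle: I = πd⁴/64  ⇒  d = (64I/π)^(1/4) = (64×1.534×10^7/π)^(1/4) = 133 mm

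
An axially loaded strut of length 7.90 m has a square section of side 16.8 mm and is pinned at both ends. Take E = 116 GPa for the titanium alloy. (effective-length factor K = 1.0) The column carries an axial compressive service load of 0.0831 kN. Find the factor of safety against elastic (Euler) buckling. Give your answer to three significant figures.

n ≈ 1.47

I = a⁴/12 = 16.8⁴/12 = 6.638×10^3 mm⁴
I = 6.638×10^3 mm⁴ = 6.638×10^-9 m⁴
Effective length L_e = K·L = 1 × 7.90 = 7.900 m
P_cr = π²EI / L_e² = π² × 116×10⁹ × 6.638×10^-9 / 7.900² = 121.8 N
Factor of safety n = P_cr / P = 0.12178 / 0.0831 = 1.47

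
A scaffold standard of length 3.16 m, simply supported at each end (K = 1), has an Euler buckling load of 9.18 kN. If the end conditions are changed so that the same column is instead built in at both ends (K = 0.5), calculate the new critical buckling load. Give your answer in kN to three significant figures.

P_cr ∝ 1/K², so P_cr,new = P_cr,old × (K_old/K_new)² = 9.18 × (1/0.5)²
= 9.18 × 4.000 = 36.7 kN

P_cr ≈ 36.7 kN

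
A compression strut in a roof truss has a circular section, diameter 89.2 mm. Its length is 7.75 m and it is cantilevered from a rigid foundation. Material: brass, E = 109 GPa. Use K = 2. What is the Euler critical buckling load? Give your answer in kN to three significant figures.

P_cr ≈ 13.9 kN

I = πd⁴/64 = π×89.2⁴/64 = 3.108×10^6 mm⁴
I = 3.108×10^6 mm⁴ = 3.108×10^-6 m⁴
Effective length L_e = K·L = 2 × 7.75 = 15.50 m
P_cr = π²EI / L_e² = π² × 109×10⁹ × 3.108×10^-6 / 15.50² = 1.392×10^4 N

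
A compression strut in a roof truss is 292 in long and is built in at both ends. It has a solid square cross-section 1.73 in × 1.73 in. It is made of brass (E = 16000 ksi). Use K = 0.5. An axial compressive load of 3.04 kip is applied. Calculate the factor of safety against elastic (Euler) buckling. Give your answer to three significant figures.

I = a⁴/12 = 1.73⁴/12 = 0.7465 in⁴
Effective length L_e = K·L = 0.5 × 292 = 146.0 in
P_cr = π²EI / L_e² = π² × 16000×10³ × 0.7465 / 146.0² = 5.530×10^3 lb
Factor of safety n = P_cr / P = 5.5299 / 3.04 = 1.82

n ≈ 1.82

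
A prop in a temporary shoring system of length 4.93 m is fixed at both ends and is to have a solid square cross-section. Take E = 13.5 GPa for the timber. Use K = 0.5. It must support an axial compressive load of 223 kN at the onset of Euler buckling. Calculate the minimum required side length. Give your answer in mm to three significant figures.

L_e = K·L = 0.5 × 4.93 = 2.465 m
Required I = P_cr·L_e²/(π²E) = 2.230×10^5 × 2.465² / (π² × 1.35×10^10) = 1.017×10^-5 m⁴
I_req = 1.017×10^7 mm⁴
Solid square: I = a⁴/12  ⇒  a = (12I)^(1/4) = (12×1.017×10^7)^(1/4) = 105 mm

a ≈ 105 mm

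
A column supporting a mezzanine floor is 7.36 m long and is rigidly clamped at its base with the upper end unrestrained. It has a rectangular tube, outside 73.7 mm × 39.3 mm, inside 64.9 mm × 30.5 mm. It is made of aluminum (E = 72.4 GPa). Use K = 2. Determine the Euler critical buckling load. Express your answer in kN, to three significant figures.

Weak-axis I_min = (h_o·b_o³ − h_i·b_i³)/12 with b_o = 39.3, b_i = 30.50 mm (shorter outer/inner sides).
I_min = (73.7×39.3³ − 64.90×30.50³)/12 = 2.193×10^5 mm⁴
I = 2.193×10^5 mm⁴ = 2.193×10^-7 m⁴
Effective length L_e = K·L = 2 × 7.36 = 14.72 m
P_cr = π²EI / L_e² = π² × 72.4×10⁹ × 2.193×10^-7 / 14.72² = 723.3 N

P_cr ≈ 0.723 kN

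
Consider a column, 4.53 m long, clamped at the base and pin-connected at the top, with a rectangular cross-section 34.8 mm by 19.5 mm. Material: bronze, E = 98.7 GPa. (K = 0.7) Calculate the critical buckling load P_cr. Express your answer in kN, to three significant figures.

P_cr ≈ 2.08 kN

Buckling occurs about the weak axis: I_min = h·b³/12 with b = 19.5 mm (the shorter side).
I_min = 34.8×19.5³/12 = 2.150×10^4 mm⁴
I = 2.150×10^4 mm⁴ = 2.150×10^-8 m⁴
Effective length L_e = K·L = 0.7 × 4.53 = 3.171 m
P_cr = π²EI / L_e² = π² × 98.7×10⁹ × 2.150×10^-8 / 3.171² = 2.083×10^3 N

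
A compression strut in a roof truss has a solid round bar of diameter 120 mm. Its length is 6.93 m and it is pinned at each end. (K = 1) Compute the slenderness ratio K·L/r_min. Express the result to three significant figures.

For a solid circle r = d/4 = 120/4 = 30.00 mm
L_e = K·L = 1 × 6.93 m = 6.930 m = 6930.0 mm
λ = L_e / r_min = 6930.0 / 30.00 = 231

λ ≈ 231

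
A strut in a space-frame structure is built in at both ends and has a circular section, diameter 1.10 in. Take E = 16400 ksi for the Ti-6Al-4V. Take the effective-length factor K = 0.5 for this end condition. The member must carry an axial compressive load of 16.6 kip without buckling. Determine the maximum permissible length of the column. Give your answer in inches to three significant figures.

I = πd⁴/64 = π×1.10⁴/64 = 7.187×10^-2 in⁴
At the buckling limit P_cr = P = 1.660×10^4 lb
From P_cr = π²EI/(K·L)²:  L = (1/K)·√(π²EI/P_cr) = (1/0.5)·√(π²×1.64×10^7×7.187×10^-2/1.660×10^4)
L = 52.9 in

L_max ≈ 52.9 in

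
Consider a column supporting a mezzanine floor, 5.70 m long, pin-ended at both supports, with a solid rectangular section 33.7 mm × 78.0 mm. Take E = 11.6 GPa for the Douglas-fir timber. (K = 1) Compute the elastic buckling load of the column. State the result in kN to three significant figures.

P_cr ≈ 0.877 kN

Buckling occurs about the weak axis: I_min = h·b³/12 with b = 33.7 mm (the shorter side).
I_min = 78.0×33.7³/12 = 2.488×10^5 mm⁴
I = 2.488×10^5 mm⁴ = 2.488×10^-7 m⁴
Effective length L_e = K·L = 1 × 5.70 = 5.700 m
P_cr = π²EI / L_e² = π² × 11.6×10⁹ × 2.488×10^-7 / 5.700² = 876.6 N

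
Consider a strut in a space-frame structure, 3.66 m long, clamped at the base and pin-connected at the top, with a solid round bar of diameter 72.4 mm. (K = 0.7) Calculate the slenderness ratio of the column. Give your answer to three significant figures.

For a solid circle r = d/4 = 72.4/4 = 18.10 mm
L_e = K·L = 0.7 × 3.66 m = 2.562 m = 2562.0 mm
λ = L_e / r_min = 2562.0 / 18.10 = 142

λ ≈ 142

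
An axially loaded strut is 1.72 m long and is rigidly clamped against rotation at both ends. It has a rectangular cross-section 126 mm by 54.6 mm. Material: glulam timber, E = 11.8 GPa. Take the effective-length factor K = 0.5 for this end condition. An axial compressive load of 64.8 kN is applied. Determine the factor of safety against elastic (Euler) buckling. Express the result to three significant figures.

Buckling occurs about the weak axis: I_min = h·b³/12 with b = 54.6 mm (the shorter side).
I_min = 126×54.6³/12 = 1.709×10^6 mm⁴
I = 1.709×10^6 mm⁴ = 1.709×10^-6 m⁴
Effective length L_e = K·L = 0.5 × 1.72 = 0.8600 m
P_cr = π²EI / L_e² = π² × 11.8×10⁹ × 1.709×10^-6 / 0.8600² = 2.691×10^5 N
Factor of safety n = P_cr / P = 269.12 / 64.8 = 4.15

n ≈ 4.15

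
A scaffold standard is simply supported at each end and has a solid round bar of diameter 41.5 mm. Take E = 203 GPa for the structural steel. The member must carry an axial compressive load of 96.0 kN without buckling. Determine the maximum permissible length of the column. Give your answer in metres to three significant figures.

L_max ≈ 1.74 m

I = πd⁴/64 = π×41.5⁴/64 = 1.456×10^5 mm⁴
I = 1.456×10^-7 m⁴
At the buckling limit P_cr = P = 9.600×10^4 N
From P_cr = π²EI/(K·L)²:  L = (1/K)·√(π²EI/P_cr) = (1/1)·√(π²×2.03×10^11×1.456×10^-7/9.600×10^4)
L = 1.74 m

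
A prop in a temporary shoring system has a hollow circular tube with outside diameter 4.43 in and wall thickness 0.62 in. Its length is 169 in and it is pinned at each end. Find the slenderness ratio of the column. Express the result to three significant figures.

Inner diameter d_i = 4.43 − 2×0.62 = 3.190 in
I = π(d_o⁴ − d_i⁴)/64 = π(4.43⁴ − 3.190⁴)/64 = 13.82 in⁴
A = 7.421 in²;  r_min = √(I/A) = √(13.82/7.421) = 1.365 in
L_e = K·L = 1 × 169 = 169.0 in
λ = L_e / r_min = 169.00 / 1.365 = 124

λ ≈ 124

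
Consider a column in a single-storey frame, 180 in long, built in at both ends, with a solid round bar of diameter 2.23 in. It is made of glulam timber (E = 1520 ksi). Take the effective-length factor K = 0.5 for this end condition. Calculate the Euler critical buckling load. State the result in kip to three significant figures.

P_cr ≈ 2.25 kip

I = πd⁴/64 = π×2.23⁴/64 = 1.214 in⁴
Effective length L_e = K·L = 0.5 × 180 = 90.00 in
P_cr = π²EI / L_e² = π² × 1520×10³ × 1.214 / 90.00² = 2.248×10^3 lb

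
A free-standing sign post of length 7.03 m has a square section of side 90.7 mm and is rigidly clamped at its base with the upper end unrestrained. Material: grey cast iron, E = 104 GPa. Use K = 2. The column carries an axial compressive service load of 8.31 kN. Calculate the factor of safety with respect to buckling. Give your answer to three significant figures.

n ≈ 3.52

I = a⁴/12 = 90.7⁴/12 = 5.640×10^6 mm⁴
I = 5.640×10^6 mm⁴ = 5.640×10^-6 m⁴
Effective length L_e = K·L = 2 × 7.03 = 14.06 m
P_cr = π²EI / L_e² = π² × 104×10⁹ × 5.640×10^-6 / 14.06² = 2.928×10^4 N
Factor of safety n = P_cr / P = 29.283 / 8.31 = 3.52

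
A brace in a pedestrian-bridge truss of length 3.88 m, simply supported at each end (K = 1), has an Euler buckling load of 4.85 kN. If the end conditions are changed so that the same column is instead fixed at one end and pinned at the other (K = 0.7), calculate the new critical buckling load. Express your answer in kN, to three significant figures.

P_cr ≈ 9.90 kN

P_cr ∝ 1/K², so P_cr,new = P_cr,old × (K_old/K_new)² = 4.85 × (1/0.7)²
= 4.85 × 2.041 = 9.90 kN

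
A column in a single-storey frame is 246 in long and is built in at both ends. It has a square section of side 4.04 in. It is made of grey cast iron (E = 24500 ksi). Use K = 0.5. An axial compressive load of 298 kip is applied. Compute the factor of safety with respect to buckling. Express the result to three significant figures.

n ≈ 1.19

I = a⁴/12 = 4.04⁴/12 = 22.20 in⁴
Effective length L_e = K·L = 0.5 × 246 = 123.0 in
P_cr = π²EI / L_e² = π² × 24500×10³ × 22.20 / 123.0² = 3.548×10^5 lb
Factor of safety n = P_cr / P = 354.81 / 298 = 1.19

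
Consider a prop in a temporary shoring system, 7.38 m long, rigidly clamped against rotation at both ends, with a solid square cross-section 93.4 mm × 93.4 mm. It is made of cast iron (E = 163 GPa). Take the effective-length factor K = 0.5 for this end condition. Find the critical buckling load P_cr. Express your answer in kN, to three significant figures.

I = a⁴/12 = 93.4⁴/12 = 6.342×10^6 mm⁴
I = 6.342×10^6 mm⁴ = 6.342×10^-6 m⁴
Effective length L_e = K·L = 0.5 × 7.38 = 3.690 m
P_cr = π²EI / L_e² = π² × 163×10⁹ × 6.342×10^-6 / 3.690² = 7.493×10^5 N

P_cr ≈ 749 kN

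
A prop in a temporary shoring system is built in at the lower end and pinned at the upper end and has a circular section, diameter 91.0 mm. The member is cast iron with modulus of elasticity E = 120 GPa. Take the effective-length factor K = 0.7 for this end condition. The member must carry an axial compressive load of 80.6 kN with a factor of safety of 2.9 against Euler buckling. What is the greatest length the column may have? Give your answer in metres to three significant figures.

L_max ≈ 5.90 m

I = πd⁴/64 = π×91.0⁴/64 = 3.366×10^6 mm⁴
I = 3.366×10^-6 m⁴
Required critical load P_cr = n·P = 2.9 × 80.6 = 233.7 kN = 2.337×10^5 N
From P_cr = π²EI/(K·L)²:  L = (1/K)·√(π²EI/P_cr) = (1/0.7)·√(π²×1.20×10^11×3.366×10^-6/2.337×10^5)
L = 5.90 m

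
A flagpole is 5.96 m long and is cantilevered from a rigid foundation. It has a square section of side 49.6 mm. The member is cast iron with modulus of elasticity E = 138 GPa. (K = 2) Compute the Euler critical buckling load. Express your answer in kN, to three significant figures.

I = a⁴/12 = 49.6⁴/12 = 5.044×10^5 mm⁴
I = 5.044×10^5 mm⁴ = 5.044×10^-7 m⁴
Effective length L_e = K·L = 2 × 5.96 = 11.92 m
P_cr = π²EI / L_e² = π² × 138×10⁹ × 5.044×10^-7 / 11.92² = 4.835×10^3 N

P_cr ≈ 4.83 kN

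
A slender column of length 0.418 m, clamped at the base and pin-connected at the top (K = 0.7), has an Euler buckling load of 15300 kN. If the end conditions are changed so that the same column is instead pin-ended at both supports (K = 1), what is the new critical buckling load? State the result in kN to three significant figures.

P_cr ≈ 7500 kN

P_cr ∝ 1/K², so P_cr,new = P_cr,old × (K_old/K_new)² = 15300 × (0.7/1)²
= 15300 × 0.4900 = 7500 kN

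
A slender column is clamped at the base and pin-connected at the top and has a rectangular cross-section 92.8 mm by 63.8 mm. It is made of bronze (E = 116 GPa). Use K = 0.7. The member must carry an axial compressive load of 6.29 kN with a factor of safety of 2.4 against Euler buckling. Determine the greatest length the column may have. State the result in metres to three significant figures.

Buckling occurs about the weak axis: I_min = h·b³/12 with b = 63.8 mm (the shorter side).
I_min = 92.8×63.8³/12 = 2.008×10^6 mm⁴
I = 2.008×10^-6 m⁴
Required critical load P_cr = n·P = 2.4 × 6.29 = 15.10 kN = 1.510×10^4 N
From P_cr = π²EI/(K·L)²:  L = (1/K)·√(π²EI/P_cr) = (1/0.7)·√(π²×1.16×10^11×2.008×10^-6/1.510×10^4)
L = 17.6 m

L_max ≈ 17.6 m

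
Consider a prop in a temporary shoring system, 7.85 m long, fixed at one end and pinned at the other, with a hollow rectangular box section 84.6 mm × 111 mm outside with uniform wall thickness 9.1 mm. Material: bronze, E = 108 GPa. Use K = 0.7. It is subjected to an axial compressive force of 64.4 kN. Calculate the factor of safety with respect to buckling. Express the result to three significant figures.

Inner dimensions: h_i = 111 − 2×9.1 = 92.80 mm, b_i = 84.6 − 2×9.1 = 66.40 mm
Weak-axis I_min = (h_o·b_o³ − h_i·b_i³)/12 with b_o = 84.6, b_i = 66.40 mm (shorter outer/inner sides).
I_min = (111×84.6³ − 92.80×66.40³)/12 = 3.337×10^6 mm⁴
I = 3.337×10^6 mm⁴ = 3.337×10^-6 m⁴
Effective length L_e = K·L = 0.7 × 7.85 = 5.495 m
P_cr = π²EI / L_e² = π² × 108×10⁹ × 3.337×10^-6 / 5.495² = 1.178×10^5 N
Factor of safety n = P_cr / P = 117.79 / 64.4 = 1.83

n ≈ 1.83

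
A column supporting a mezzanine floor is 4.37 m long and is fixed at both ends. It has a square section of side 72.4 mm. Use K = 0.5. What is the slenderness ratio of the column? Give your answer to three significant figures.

λ ≈ 105

For a square r = a/√12 = 72.4/√12 = 20.90 mm
L_e = K·L = 0.5 × 4.37 m = 2.185 m = 2185.0 mm
λ = L_e / r_min = 2185.0 / 20.90 = 105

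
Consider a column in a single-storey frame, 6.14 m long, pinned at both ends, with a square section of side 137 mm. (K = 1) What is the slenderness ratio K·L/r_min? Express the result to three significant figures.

λ ≈ 155

For a square r = a/√12 = 137/√12 = 39.55 mm
L_e = K·L = 1 × 6.14 m = 6.140 m = 6140.0 mm
λ = L_e / r_min = 6140.0 / 39.55 = 155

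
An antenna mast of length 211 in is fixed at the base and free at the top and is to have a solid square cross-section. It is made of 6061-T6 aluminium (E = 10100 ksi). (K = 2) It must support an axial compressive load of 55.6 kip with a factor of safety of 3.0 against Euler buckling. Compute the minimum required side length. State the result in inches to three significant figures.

Required P_cr = n·P = 3.0 × 55.6 = 166.8 kip
L_e = K·L = 2 × 211 = 422.0 in
Required I = P_cr·L_e²/(π²E) = 1.668×10^5 × 422.0² / (π² × 1.01×10^7) = 298.0 in⁴
Solid square: I = a⁴/12  ⇒  a = (12I)^(1/4) = (12×298.0)^(1/4) = 7.73 in

a ≈ 7.73 in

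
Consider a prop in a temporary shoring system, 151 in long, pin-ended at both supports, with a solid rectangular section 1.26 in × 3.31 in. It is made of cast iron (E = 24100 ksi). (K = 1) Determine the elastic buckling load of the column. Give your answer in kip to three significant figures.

Buckling occurs about the weak axis: I_min = h·b³/12 with b = 1.26 in (the shorter side).
I_min = 3.31×1.26³/12 = 0.5518 in⁴
Effective length L_e = K·L = 1 × 151 = 151.0 in
P_cr = π²EI / L_e² = π² × 24100×10³ × 0.5518 / 151.0² = 5.756×10^3 lb

P_cr ≈ 5.76 kip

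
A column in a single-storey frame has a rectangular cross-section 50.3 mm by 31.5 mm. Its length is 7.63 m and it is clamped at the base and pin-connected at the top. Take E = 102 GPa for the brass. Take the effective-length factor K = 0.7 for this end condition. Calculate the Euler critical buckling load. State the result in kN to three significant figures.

P_cr ≈ 4.62 kN

Buckling occurs about the weak axis: I_min = h·b³/12 with b = 31.5 mm (the shorter side).
I_min = 50.3×31.5³/12 = 1.310×10^5 mm⁴
I = 1.310×10^5 mm⁴ = 1.310×10^-7 m⁴
Effective length L_e = K·L = 0.7 × 7.63 = 5.341 m
P_cr = π²EI / L_e² = π² × 102×10⁹ × 1.310×10^-7 / 5.341² = 4.624×10^3 N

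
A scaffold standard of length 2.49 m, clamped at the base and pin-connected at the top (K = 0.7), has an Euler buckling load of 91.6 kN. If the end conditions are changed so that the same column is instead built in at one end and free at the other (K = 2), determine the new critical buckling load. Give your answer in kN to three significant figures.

P_cr ∝ 1/K², so P_cr,new = P_cr,old × (K_old/K_new)² = 91.6 × (0.7/2)²
= 91.6 × 0.1225 = 11.2 kN

P_cr ≈ 11.2 kN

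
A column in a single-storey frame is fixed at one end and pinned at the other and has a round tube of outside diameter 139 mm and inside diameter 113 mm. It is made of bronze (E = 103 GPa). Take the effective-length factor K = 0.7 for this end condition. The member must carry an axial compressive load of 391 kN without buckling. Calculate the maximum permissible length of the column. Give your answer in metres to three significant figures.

L_max ≈ 7.40 m

d_o = 139 mm, d_i = 113 mm
I = π(d_o⁴ − d_i⁴)/64 = π(139⁴ − 113.0⁴)/64 = 1.032×10^7 mm⁴
I = 1.032×10^-5 m⁴
At the buckling limit P_cr = P = 3.910×10^5 N
From P_cr = π²EI/(K·L)²:  L = (1/K)·√(π²EI/P_cr) = (1/0.7)·√(π²×1.03×10^11×1.032×10^-5/3.910×10^5)
L = 7.40 m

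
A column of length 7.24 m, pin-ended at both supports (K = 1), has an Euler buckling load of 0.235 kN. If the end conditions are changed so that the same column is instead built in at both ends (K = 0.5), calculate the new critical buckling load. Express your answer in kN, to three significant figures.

P_cr ≈ 0.940 kN

P_cr ∝ 1/K², so P_cr,new = P_cr,old × (K_old/K_new)² = 0.235 × (1/0.5)²
= 0.235 × 4.000 = 0.940 kN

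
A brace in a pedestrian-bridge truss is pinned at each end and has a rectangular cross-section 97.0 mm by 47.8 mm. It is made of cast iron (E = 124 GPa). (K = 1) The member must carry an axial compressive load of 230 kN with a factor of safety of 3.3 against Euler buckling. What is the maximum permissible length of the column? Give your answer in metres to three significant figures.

Buckling occurs about the weak axis: I_min = h·b³/12 with b = 47.8 mm (the shorter side).
I_min = 97.0×47.8³/12 = 8.828×10^5 mm⁴
I = 8.828×10^-7 m⁴
Required critical load P_cr = n·P = 3.3 × 230 = 759.0 kN = 7.590×10^5 N
From P_cr = π²EI/(K·L)²:  L = (1/K)·√(π²EI/P_cr) = (1/1)·√(π²×1.24×10^11×8.828×10^-7/7.590×10^5)
L = 1.19 m

L_max ≈ 1.19 m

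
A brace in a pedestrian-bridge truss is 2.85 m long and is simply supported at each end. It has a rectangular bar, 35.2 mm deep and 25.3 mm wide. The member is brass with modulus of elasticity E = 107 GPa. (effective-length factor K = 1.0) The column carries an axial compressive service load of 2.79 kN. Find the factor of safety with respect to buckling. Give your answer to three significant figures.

Buckling occurs about the weak axis: I_min = h·b³/12 with b = 25.3 mm (the shorter side).
I_min = 35.2×25.3³/12 = 4.750×10^4 mm⁴
I = 4.750×10^4 mm⁴ = 4.750×10^-8 m⁴
Effective length L_e = K·L = 1 × 2.85 = 2.850 m
P_cr = π²EI / L_e² = π² × 107×10⁹ × 4.750×10^-8 / 2.850² = 6.176×10^3 N
Factor of safety n = P_cr / P = 6.1761 / 2.79 = 2.21

n ≈ 2.21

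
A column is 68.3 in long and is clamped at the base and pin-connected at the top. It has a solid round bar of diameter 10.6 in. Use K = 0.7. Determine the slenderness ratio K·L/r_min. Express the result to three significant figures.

λ ≈ 18.0

For a solid circle r = d/4 = 10.6/4 = 2.650 in
L_e = K·L = 0.7 × 68.3 = 47.81 in
λ = L_e / r_min = 47.810 / 2.650 = 18.0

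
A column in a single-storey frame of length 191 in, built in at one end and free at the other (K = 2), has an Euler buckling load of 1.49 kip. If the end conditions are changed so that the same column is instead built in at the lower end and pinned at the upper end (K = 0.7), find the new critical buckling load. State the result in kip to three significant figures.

P_cr ∝ 1/K², so P_cr,new = P_cr,old × (K_old/K_new)² = 1.49 × (2/0.7)²
= 1.49 × 8.163 = 12.2 kip

P_cr ≈ 12.2 kip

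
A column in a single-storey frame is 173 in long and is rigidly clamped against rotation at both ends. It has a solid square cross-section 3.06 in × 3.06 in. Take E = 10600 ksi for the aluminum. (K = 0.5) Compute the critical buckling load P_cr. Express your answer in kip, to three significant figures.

I = a⁴/12 = 3.06⁴/12 = 7.306 in⁴
Effective length L_e = K·L = 0.5 × 173 = 86.50 in
P_cr = π²EI / L_e² = π² × 10600×10³ × 7.306 / 86.50² = 1.022×10^5 lb

P_cr ≈ 102 kip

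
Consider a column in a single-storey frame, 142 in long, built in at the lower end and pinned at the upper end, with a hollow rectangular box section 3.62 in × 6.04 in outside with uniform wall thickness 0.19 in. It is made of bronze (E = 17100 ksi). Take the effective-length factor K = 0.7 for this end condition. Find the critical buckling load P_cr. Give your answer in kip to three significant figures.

Inner dimensions: h_i = 6.04 − 2×0.19 = 5.660 in, b_i = 3.62 − 2×0.19 = 3.240 in
Weak-axis I_min = (h_o·b_o³ − h_i·b_i³)/12 with b_o = 3.62, b_i = 3.240 in (shorter outer/inner sides).
I_min = (6.04×3.62³ − 5.660×3.240³)/12 = 7.835 in⁴
Effective length L_e = K·L = 0.7 × 142 = 99.40 in
P_cr = π²EI / L_e² = π² × 17100×10³ × 7.835 / 99.40² = 1.338×10^5 lb

P_cr ≈ 134 kip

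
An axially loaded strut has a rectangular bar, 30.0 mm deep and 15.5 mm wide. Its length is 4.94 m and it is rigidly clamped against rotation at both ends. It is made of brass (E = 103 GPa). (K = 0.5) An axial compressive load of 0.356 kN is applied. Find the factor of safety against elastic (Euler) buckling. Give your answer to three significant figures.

n ≈ 4.36

Buckling occurs about the weak axis: I_min = h·b³/12 with b = 15.5 mm (the shorter side).
I_min = 30.0×15.5³/12 = 9.310×10^3 mm⁴
I = 9.310×10^3 mm⁴ = 9.310×10^-9 m⁴
Effective length L_e = K·L = 0.5 × 4.94 = 2.470 m
P_cr = π²EI / L_e² = π² × 103×10⁹ × 9.310×10^-9 / 2.470² = 1.551×10^3 N
Factor of safety n = P_cr / P = 1.5512 / 0.356 = 4.36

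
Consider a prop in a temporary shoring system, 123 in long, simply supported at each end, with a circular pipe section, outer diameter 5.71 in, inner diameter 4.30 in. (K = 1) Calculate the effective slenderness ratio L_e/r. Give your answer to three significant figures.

d_o = 5.71 in, d_i = 4.30 in
I = π(d_o⁴ − d_i⁴)/64 = π(5.71⁴ − 4.300⁴)/64 = 35.40 in⁴
A = 11.09 in²;  r_min = √(I/A) = √(35.40/11.09) = 1.787 in
L_e = K·L = 1 × 123 = 123.0 in
λ = L_e / r_min = 123.00 / 1.787 = 68.8

λ ≈ 68.8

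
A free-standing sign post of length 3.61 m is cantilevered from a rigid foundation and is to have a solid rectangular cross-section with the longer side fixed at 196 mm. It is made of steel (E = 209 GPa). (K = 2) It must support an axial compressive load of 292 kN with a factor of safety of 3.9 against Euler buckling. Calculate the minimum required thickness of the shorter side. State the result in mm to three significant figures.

Required P_cr = n·P = 3.9 × 292 = 1139 kN
L_e = K·L = 2 × 3.61 = 7.220 m
Required I = P_cr·L_e²/(π²E) = 1.139×10^6 × 7.220² / (π² × 2.09×10^11) = 2.878×10^-5 m⁴
I_req = 2.878×10^7 mm⁴
Rectangle, weak axis: I_min = h·b³/12 with h = 196 mm fixed  ⇒  b = (12I/h)^(1/3) = 121 mm

b ≈ 121 mm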